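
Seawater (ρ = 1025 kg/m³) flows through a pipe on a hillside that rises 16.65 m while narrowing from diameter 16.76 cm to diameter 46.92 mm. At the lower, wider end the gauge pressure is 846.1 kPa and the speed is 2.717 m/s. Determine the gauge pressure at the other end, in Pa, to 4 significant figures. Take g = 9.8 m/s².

Continuity gives A₁v₁ = A₂v₂, so v₂ = (220.6 cm²)/(17.29 cm²) × 2.717 m/s = 34.67 m/s.
Bernoulli: P₁ + ½ρv₁² + ρg h₁ = P₂ + ½ρv₂² + ρg h₂, so P₂ = P₁ + ½ρ(v₁² − v₂²) − ρg(h₂ − h₁).
P₂ = 846100 + ½·1025·(2.717² − 34.67²) − 1025·9.8·(+16.65) = 846100 + (-612200) − (167200) = 66700 Pa.

P₂ = 66700 Pa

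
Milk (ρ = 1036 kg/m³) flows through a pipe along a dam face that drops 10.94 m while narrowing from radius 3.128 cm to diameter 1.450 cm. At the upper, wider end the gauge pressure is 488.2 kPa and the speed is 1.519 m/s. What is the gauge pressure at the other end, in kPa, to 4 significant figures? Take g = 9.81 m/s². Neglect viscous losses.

By continuity, v₂ = v₁·A₁/A₂ = 1.519·(30.74/1.651) = 28.28 m/s.
Bernoulli: P₁ + ½ρv₁² + ρg h₁ = P₂ + ½ρv₂² + ρg h₂, so P₂ = P₁ + ½ρ(v₁² − v₂²) − ρg(h₂ − h₁).
P₂ = 488200 + ½·1036·(1.519² − 28.28²) − 1036·9.81·(−10.94) = 488200 + (-413000) − (-111200) = 186400 Pa.

186.4 kPa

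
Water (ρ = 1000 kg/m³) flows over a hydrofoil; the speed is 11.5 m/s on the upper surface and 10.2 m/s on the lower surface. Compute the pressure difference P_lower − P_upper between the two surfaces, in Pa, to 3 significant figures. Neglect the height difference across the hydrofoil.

With negligible Δh, P + ½ρv² is constant, so P_low − P_up = ½ρ(v_up² − v_low²).
ΔP = ½·1000·(11.5² − 10.2²) = 14100 Pa.

ΔP ≈ 14100 Pa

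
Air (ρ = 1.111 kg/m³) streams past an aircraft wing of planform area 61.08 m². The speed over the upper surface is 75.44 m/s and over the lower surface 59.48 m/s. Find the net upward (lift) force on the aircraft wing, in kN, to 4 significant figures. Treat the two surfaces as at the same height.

F = 73.06 kN

The faster flow above has the lower pressure; Bernoulli (same height) gives ΔP = ½ρ(v_up² − v_low²).
ΔP = ½·1.111·(75.44² − 59.48²) = 1196 Pa.
Lift = ΔP · A = 1196 × 61.08 = 73060 N.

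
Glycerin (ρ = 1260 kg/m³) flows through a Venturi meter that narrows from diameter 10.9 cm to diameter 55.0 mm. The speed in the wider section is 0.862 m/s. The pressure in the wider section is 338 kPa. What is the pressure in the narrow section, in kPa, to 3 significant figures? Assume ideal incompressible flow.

Continuity gives A₁v₁ = A₂v₂, so v₂ = (93.3 cm²)/(23.8 cm²) × 0.862 m/s = 3.39 m/s.
Bernoulli (h₁ = h₂): P₁ − P₂ = ½ρ(v₂² − v₁²).
P₂ = P₁ − ½ρ(v₂² − v₁²) = 338000 − ½·1260·(3.39² − 0.862²) = 338000 − 6750 = 331000 Pa.

P₂ ≈ 331 kPa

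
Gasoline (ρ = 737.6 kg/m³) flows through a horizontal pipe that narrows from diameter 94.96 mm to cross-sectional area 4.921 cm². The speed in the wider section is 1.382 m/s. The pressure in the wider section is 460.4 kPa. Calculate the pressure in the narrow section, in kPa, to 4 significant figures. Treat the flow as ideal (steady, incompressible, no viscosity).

By continuity, v₂ = v₁·A₁/A₂ = 1.382·(70.82/4.921) = 19.89 m/s.
Bernoulli (h₁ = h₂): P₁ − P₂ = ½ρ(v₂² − v₁²).
P₂ = P₁ − ½ρ(v₂² − v₁²) = 460400 − ½·737.6·(19.89² − 1.382²) = 460400 − 145200 = 315200 Pa.

315.2 kPa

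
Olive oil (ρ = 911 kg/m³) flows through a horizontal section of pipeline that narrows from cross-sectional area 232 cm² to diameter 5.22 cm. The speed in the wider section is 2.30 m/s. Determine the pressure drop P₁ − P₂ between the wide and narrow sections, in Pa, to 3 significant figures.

ΔP ≈ 281000 Pa

Continuity gives A₁v₁ = A₂v₂, so v₂ = (232 cm²)/(21.4 cm²) × 2.30 m/s = 24.9 m/s.
Along the horizontal streamline, P + ½ρv² is constant.
P₁ − P₂ = ½·911·(24.9² − 2.30²) = ½·911·616 = 281000 Pa.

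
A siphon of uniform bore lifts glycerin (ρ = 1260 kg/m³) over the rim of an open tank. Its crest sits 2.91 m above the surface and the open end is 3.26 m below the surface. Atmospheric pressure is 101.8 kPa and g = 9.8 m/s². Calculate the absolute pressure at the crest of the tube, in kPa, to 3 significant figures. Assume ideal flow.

Bernoulli surface→outlet gives ½v² = g·h_out, so v = √(2·9.8·3.26) = 7.99 m/s.
The bore is uniform, so the speed at the crest is the same v. Bernoulli surface→crest: P_atm = P_top + ½ρv² + ρg·h_top.
P_top = 101800 − ½·1260·7.99² − 1260·9.8·2.91 = 25600 Pa.

P_top = 25.6 kPa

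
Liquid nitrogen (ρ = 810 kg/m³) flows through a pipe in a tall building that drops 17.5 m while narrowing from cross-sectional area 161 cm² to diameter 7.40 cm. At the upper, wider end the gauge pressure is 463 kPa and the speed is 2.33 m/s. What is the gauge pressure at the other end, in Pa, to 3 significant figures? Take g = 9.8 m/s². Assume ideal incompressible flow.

573000 Pa

Continuity gives A₁v₁ = A₂v₂, so v₂ = (161 cm²)/(43.0 cm²) × 2.33 m/s = 8.72 m/s.
Energy conservation along the streamline gives P₂ = P₁ − ½ρ(v₂² − v₁²) − ρg(h₂ − h₁).
P₂ = 463000 + ½·810·(2.33² − 8.72²) − 810·9.8·(−17.5) = 463000 + (-28600) − (-139000) = 573000 Pa.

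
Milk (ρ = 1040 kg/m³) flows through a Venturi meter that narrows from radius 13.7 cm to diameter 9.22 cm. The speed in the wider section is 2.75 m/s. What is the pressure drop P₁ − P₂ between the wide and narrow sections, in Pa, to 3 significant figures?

The volume flow rate is constant, so v₂ = (A₁/A₂)v₁ = (590/66.8)·2.75 = 24.3 m/s.
With no height change, Bernoulli's equation is P₁ + ½ρv₁² = P₂ + ½ρv₂².
P₁ − P₂ = ½·1040·(24.3² − 2.75²) = ½·1040·582 = 303000 Pa.

ΔP = 303000 Pa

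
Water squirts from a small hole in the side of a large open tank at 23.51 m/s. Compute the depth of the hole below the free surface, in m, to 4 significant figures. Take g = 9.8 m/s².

h = 28.20 m

For a small hole in a large open tank, ½v² = gh, giving h = v²/(2g).
h = 23.51²/(2·9.8) = 552.7/19.60 = 28.20 m.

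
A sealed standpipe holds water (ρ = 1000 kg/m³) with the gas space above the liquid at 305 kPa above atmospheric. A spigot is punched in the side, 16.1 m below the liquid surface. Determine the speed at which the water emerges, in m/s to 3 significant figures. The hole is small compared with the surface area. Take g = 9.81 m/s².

Take point 1 at the surface (v₁ ≈ 0) and point 2 at the hole (at atmospheric pressure). Bernoulli: P₁ + ρg h = P_atm + ½ρv₂².
With P₁ − P_atm = 305000 Pa, v₂ = √(2gh + 2ΔP/ρ) = √(2·9.81·16.1 + 2·305000/1000) = 30.4 m/s.

v ≈ 30.4 m/s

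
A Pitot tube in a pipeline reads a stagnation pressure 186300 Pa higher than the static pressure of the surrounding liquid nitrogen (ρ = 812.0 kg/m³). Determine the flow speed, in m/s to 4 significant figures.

The dynamic pressure equals the rise in static pressure at the stagnation point: ΔP = ½ρv².
v = √(2ΔP/ρ) = √(2·186300/812.0) = 21.42 m/s.

v = 21.42 m/s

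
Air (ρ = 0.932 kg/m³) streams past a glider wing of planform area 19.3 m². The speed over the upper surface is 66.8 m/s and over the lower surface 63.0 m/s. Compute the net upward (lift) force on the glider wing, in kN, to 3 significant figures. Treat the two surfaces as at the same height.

F = 4.44 kN

The faster flow above has the lower pressure; Bernoulli (same height) gives ΔP = ½ρ(v_up² − v_low²).
ΔP = ½·0.932·(66.8² − 63.0²) = 230 Pa.
Lift = ΔP · A = 230 × 19.3 = 4440 N.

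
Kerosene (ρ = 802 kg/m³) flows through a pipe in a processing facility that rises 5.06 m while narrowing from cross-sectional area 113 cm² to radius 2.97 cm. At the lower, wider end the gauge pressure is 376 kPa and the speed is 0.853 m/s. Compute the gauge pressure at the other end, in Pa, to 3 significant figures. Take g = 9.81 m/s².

P₂ ≈ 332000 Pa

The volume flow rate is constant, so v₂ = (A₁/A₂)v₁ = (113/27.7)·0.853 = 3.48 m/s.
Applying Bernoulli between the two ends and solving for P₂: P₂ = P₁ + ½ρ(v₁² − v₂²) − ρgΔh.
P₂ = 376000 + ½·802·(0.853² − 3.48²) − 802·9.81·(+5.06) = 376000 + (-4560) − (39800) = 332000 Pa.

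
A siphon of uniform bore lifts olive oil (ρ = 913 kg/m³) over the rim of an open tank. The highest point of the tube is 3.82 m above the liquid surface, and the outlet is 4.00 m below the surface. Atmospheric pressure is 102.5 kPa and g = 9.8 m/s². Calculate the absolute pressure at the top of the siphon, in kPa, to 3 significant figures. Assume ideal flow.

P_top = 32.5 kPa

From the surface to the outlet (both open to atmosphere, surface at rest): v = √(2g·h_out) = √(2·9.8·4.00) = 8.85 m/s.
The bore is uniform, so the speed at the crest is the same v. Bernoulli surface→crest: P_atm = P_top + ½ρv² + ρg·h_top.
P_top = 102500 − ½·913·8.85² − 913·9.8·3.82 = 32500 Pa.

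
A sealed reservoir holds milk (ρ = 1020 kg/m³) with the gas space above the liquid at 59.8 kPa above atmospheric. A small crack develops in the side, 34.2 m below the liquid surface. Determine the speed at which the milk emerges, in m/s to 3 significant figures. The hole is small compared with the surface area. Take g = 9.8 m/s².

28.1 m/s

Take point 1 at the surface (v₁ ≈ 0) and point 2 at the hole (at atmospheric pressure). Bernoulli: P₁ + ρg h = P_atm + ½ρv₂².
With P₁ − P_atm = 59800 Pa, v₂ = √(2gh + 2ΔP/ρ) = √(2·9.8·34.2 + 2·59800/1020) = 28.1 m/s.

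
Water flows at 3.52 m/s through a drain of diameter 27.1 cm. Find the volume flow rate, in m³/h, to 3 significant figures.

Q = A·v = 0.0577 m² × 3.52 m/s = 0.203 m³/s.
Converting: 0.203 m³/s × 3600 = 731 m³/h.

Q ≈ 731 m³/h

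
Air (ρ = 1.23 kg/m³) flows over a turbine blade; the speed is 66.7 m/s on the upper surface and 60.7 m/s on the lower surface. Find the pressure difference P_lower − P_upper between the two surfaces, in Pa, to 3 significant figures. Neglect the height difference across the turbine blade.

Bernoulli (same height): P_lower − P_upper = ½ρ(v_upper² − v_lower²).
ΔP = ½·1.23·(66.7² − 60.7²) = 470 Pa.

470 Pa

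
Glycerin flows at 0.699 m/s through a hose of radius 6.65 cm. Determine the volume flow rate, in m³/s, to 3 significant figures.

0.00971 m³/s

Q = A·v = 0.0139 m² × 0.699 m/s = 0.00971 m³/s.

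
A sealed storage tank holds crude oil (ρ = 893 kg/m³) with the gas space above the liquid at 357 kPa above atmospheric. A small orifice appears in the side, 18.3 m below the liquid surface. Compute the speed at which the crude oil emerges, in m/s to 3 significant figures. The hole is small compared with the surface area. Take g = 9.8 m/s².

v ≈ 34.0 m/s

Take point 1 at the surface (v₁ ≈ 0) and point 2 at the hole (at atmospheric pressure). Bernoulli: P₁ + ρg h = P_atm + ½ρv₂².
With P₁ − P_atm = 357000 Pa, v₂ = √(2gh + 2ΔP/ρ) = √(2·9.8·18.3 + 2·357000/893) = 34.0 m/s.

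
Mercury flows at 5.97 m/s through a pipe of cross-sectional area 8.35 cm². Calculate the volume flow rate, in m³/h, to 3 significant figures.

Q ≈ 17.9 m³/h

Q = A·v = 0.000835 m² × 5.97 m/s = 0.00498 m³/s.
Converting: 0.00498 m³/s × 3600 = 17.9 m³/h.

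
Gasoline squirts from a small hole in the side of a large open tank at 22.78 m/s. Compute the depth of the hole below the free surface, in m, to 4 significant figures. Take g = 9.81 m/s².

For a small hole in a large open tank, ½v² = gh, giving h = v²/(2g).
h = 22.78²/(2·9.81) = 518.9/19.62 = 26.45 m.

h = 26.45 m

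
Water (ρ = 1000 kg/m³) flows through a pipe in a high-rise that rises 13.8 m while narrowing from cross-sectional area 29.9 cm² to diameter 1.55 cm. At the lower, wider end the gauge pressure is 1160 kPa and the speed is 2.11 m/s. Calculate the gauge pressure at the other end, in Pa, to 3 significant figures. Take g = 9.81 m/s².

Continuity gives A₁v₁ = A₂v₂, so v₂ = (29.9 cm²)/(1.89 cm²) × 2.11 m/s = 33.4 m/s.
Bernoulli: P₁ + ½ρv₁² + ρg h₁ = P₂ + ½ρv₂² + ρg h₂, so P₂ = P₁ + ½ρ(v₁² − v₂²) − ρg(h₂ − h₁).
P₂ = 1160000 + ½·1000·(2.11² − 33.4²) − 1000·9.81·(+13.8) = 1160000 + (-557000) − (135000) = 468000 Pa.

P₂ = 468000 Pa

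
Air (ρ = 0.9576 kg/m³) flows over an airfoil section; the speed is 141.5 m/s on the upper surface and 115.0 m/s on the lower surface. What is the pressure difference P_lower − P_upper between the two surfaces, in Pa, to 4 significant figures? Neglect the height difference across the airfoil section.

ΔP = 3255 Pa

The pressure is lower where the speed is higher: ΔP = ½ρ(v_up² − v_low²).
ΔP = ½·0.9576·(141.5² − 115.0²) = 3255 Pa.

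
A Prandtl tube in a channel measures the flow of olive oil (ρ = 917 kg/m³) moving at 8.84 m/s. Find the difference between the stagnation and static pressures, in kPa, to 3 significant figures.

The dynamic pressure equals the rise in static pressure at the stagnation point: ΔP = ½ρv².
ΔP = ½·917·8.84² = 35800 Pa.

ΔP = 35.8 kPa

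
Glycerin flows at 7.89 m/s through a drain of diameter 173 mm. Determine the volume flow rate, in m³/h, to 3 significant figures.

Q = A·v = 0.0235 m² × 7.89 m/s = 0.185 m³/s.
Converting: 0.185 m³/s × 3600 = 668 m³/h.

Q ≈ 668 m³/h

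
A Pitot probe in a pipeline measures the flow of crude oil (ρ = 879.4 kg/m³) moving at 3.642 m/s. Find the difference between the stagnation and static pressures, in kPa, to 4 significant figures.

Bernoulli between the free stream and the stagnation point: ½ρv² = P_stag − P_static.
ΔP = ½·879.4·3.642² = 5832 Pa.

5.832 kPa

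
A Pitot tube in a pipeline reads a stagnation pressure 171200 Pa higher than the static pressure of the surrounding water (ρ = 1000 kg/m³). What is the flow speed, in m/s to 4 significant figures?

At the stagnation point the flow is brought to rest, so Bernoulli gives P_stag − P_static = ½ρv².
v = √(2ΔP/ρ) = √(2·171200/1000) = 18.50 m/s.

v ≈ 18.50 m/s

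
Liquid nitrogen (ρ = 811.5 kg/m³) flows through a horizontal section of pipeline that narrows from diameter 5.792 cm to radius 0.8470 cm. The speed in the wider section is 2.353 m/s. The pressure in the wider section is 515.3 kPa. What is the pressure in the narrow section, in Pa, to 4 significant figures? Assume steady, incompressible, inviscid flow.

P₂ = 210500 Pa

Mass conservation (A₁v₁ = A₂v₂) gives v₂ = 2.353 × 26.35/2.254 = 27.51 m/s.
Bernoulli (h₁ = h₂): P₁ − P₂ = ½ρ(v₂² − v₁²).
P₂ = P₁ − ½ρ(v₂² − v₁²) = 515300 − ½·811.5·(27.51² − 2.353²) = 515300 − 304800 = 210500 Pa.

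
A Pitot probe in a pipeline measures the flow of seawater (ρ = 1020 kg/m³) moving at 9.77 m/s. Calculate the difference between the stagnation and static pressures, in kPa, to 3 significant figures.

The dynamic pressure equals the rise in static pressure at the stagnation point: ΔP = ½ρv².
ΔP = ½·1020·9.77² = 48700 Pa.

ΔP ≈ 48.7 kPa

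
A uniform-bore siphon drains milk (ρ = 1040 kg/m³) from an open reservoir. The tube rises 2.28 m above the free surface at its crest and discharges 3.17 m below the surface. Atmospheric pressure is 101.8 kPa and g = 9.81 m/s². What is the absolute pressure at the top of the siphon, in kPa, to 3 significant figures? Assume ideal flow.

P_top = 46.2 kPa

Bernoulli surface→outlet gives ½v² = g·h_out, so v = √(2·9.81·3.17) = 7.89 m/s.
Continuity keeps v the same throughout the tube; from surface to crest, P_atm + 0 = P_top + ½ρv² + ρg·h_top.
P_top = 101800 − ½·1040·7.89² − 1040·9.81·2.28 = 46200 Pa.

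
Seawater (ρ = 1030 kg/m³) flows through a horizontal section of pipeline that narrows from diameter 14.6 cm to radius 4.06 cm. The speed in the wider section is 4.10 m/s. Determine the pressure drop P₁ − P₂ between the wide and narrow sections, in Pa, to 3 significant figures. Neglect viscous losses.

Continuity gives A₁v₁ = A₂v₂, so v₂ = (167 cm²)/(51.8 cm²) × 4.10 m/s = 13.3 m/s.
Bernoulli (h₁ = h₂): P₁ − P₂ = ½ρ(v₂² − v₁²).
P₁ − P₂ = ½·1030·(13.3² − 4.10²) = ½·1030·159 = 81800 Pa.

81800 Pa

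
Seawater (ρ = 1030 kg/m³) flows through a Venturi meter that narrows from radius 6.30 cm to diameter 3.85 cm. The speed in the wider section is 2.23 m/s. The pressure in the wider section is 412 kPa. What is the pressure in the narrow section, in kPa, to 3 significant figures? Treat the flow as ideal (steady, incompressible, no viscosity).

Continuity gives A₁v₁ = A₂v₂, so v₂ = (125 cm²)/(11.6 cm²) × 2.23 m/s = 23.9 m/s.
Bernoulli (h₁ = h₂): P₁ − P₂ = ½ρ(v₂² − v₁²).
P₂ = P₁ − ½ρ(v₂² − v₁²) = 412000 − ½·1030·(23.9² − 2.23²) = 412000 − 291000 = 121000 Pa.

121 kPa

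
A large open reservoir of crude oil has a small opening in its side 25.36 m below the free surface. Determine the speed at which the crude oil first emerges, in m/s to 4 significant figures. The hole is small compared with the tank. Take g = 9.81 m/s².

Torricelli's result v = √(2gh) gives v = √(2·9.81·25.36) = 22.31 m/s.

v ≈ 22.31 m/s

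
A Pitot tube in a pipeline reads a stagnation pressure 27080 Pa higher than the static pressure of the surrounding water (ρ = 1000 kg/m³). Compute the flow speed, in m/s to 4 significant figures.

Bernoulli between the free stream and the stagnation point: ½ρv² = P_stag − P_static.
v = √(2ΔP/ρ) = √(2·27080/1000) = 7.359 m/s.

v ≈ 7.359 m/s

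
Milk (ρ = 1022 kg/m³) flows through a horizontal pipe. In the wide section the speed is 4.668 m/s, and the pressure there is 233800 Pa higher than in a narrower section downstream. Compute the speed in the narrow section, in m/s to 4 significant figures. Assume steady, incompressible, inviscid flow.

Horizontal Bernoulli: P₁ + ½ρv₁² = P₂ + ½ρv₂², so v₂² = v₁² + 2(P₁ − P₂)/ρ.
v₂ = √(4.668² + 2·233800/1022) = √(21.79 + 457.5) = 21.89 m/s.

v₂ ≈ 21.89 m/s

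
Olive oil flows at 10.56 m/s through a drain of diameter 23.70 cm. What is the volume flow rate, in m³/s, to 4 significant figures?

Q = A·v = 0.04412 m² × 10.56 m/s = 0.4659 m³/s.

0.4659 m³/s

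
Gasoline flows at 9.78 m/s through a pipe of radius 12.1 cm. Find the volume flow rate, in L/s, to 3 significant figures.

Q = A·v = 0.0460 m² × 9.78 m/s = 0.450 m³/s.
Converting: 0.450 m³/s × 1000 = 450 L/s.

450 L/s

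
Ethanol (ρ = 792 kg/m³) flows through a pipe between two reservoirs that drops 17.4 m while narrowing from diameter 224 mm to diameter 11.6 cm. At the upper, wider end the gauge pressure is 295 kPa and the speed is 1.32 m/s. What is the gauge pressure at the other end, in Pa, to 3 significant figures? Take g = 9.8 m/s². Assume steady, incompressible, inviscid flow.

P₂ = 421000 Pa

Continuity gives A₁v₁ = A₂v₂, so v₂ = (394 cm²)/(106 cm²) × 1.32 m/s = 4.92 m/s.
Energy conservation along the streamline gives P₂ = P₁ − ½ρ(v₂² − v₁²) − ρg(h₂ − h₁).
P₂ = 295000 + ½·792·(1.32² − 4.92²) − 792·9.8·(−17.4) = 295000 + (-8900) − (-135000) = 421000 Pa.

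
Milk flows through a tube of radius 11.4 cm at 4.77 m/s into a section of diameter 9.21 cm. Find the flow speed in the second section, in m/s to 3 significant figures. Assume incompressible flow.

Mass conservation (A₁v₁ = A₂v₂) gives v₂ = 4.77 × 408/66.6 = 29.2 m/s.

v₂ ≈ 29.2 m/s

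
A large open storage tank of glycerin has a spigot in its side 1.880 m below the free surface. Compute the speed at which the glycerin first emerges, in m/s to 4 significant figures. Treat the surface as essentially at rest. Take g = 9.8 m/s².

Bernoulli from surface to hole (P equal, v_surface ≈ 0): v = √(2gh) = √(2×9.8×1.880) = 6.070 m/s.

6.070 m/s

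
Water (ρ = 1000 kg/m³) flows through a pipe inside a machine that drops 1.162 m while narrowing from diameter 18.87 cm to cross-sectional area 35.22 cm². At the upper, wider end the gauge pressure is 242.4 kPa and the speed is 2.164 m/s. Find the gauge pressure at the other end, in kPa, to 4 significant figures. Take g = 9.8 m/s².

P₂ = 108.5 kPa

Continuity gives A₁v₁ = A₂v₂, so v₂ = (279.7 cm²)/(35.22 cm²) × 2.164 m/s = 17.18 m/s.
Applying Bernoulli between the two ends and solving for P₂: P₂ = P₁ + ½ρ(v₁² − v₂²) − ρgΔh.
P₂ = 242400 + ½·1000·(2.164² − 17.18²) − 1000·9.8·(−1.162) = 242400 + (-145300) − (-11390) = 108500 Pa.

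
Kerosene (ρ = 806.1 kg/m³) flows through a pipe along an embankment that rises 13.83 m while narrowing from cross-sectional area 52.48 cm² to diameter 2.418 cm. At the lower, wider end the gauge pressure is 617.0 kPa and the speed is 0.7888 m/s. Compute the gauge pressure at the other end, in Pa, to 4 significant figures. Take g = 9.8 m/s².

Continuity gives A₁v₁ = A₂v₂, so v₂ = (52.48 cm²)/(4.592 cm²) × 0.7888 m/s = 9.015 m/s.
Energy conservation along the streamline gives P₂ = P₁ − ½ρ(v₂² − v₁²) − ρg(h₂ − h₁).
P₂ = 617000 + ½·806.1·(0.7888² − 9.015²) − 806.1·9.8·(+13.83) = 617000 + (-32500) − (109300) = 475200 Pa.

475200 Pa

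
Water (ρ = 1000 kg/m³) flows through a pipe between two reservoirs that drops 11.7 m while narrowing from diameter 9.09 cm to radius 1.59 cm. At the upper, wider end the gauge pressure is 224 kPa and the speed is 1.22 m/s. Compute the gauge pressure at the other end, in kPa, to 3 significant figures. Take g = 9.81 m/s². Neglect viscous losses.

By continuity, v₂ = v₁·A₁/A₂ = 1.22·(64.9/7.94) = 9.97 m/s.
Bernoulli: P₁ + ½ρv₁² + ρg h₁ = P₂ + ½ρv₂² + ρg h₂, so P₂ = P₁ + ½ρ(v₁² − v₂²) − ρg(h₂ − h₁).
P₂ = 224000 + ½·1000·(1.22² − 9.97²) − 1000·9.81·(−11.7) = 224000 + (-48900) − (-115000) = 290000 Pa.

290 kPa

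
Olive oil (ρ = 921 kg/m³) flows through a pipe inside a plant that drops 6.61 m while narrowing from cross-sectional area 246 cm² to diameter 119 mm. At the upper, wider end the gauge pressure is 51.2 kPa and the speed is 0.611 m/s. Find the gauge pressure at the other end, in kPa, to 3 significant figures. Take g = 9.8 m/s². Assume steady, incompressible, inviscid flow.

The volume flow rate is constant, so v₂ = (A₁/A₂)v₁ = (246/111)·0.611 = 1.35 m/s.
Bernoulli: P₁ + ½ρv₁² + ρg h₁ = P₂ + ½ρv₂² + ρg h₂, so P₂ = P₁ + ½ρ(v₁² − v₂²) − ρg(h₂ − h₁).
P₂ = 51200 + ½·921·(0.611² − 1.35²) − 921·9.8·(−6.61) = 51200 + (-669) − (-59700) = 110000 Pa.

110 kPa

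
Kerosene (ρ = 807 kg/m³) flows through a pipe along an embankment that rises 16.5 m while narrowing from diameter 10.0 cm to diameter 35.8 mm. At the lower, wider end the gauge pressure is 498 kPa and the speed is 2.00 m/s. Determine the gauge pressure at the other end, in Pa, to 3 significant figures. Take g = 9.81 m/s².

P₂ ≈ 271000 Pa

Continuity gives A₁v₁ = A₂v₂, so v₂ = (78.5 cm²)/(10.1 cm²) × 2.00 m/s = 15.6 m/s.
Energy conservation along the streamline gives P₂ = P₁ − ½ρ(v₂² − v₁²) − ρg(h₂ − h₁).
P₂ = 498000 + ½·807·(2.00² − 15.6²) − 807·9.81·(+16.5) = 498000 + (-96600) − (131000) = 271000 Pa.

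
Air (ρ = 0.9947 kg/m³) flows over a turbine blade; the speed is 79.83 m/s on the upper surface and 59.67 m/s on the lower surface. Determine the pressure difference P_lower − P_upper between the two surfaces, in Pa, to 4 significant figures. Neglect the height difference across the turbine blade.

ΔP = 1399 Pa

Bernoulli (same height): P_lower − P_upper = ½ρ(v_upper² − v_lower²).
ΔP = ½·0.9947·(79.83² − 59.67²) = 1399 Pa.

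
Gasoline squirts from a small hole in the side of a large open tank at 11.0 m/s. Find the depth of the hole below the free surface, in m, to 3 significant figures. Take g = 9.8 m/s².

h = 6.17 m

For a small hole in a large open tank, ½v² = gh, giving h = v²/(2g).
h = 11.0²/(2·9.8) = 121/19.60 = 6.17 m.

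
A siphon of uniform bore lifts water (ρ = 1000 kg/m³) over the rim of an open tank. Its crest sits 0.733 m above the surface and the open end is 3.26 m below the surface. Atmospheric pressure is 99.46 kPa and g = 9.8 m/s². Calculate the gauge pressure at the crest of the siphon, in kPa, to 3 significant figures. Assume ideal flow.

-39.1 kPa

The outlet speed comes from Torricelli: v = √(2g·3.26) = 7.99 m/s.
Continuity keeps v the same throughout the tube; from surface to crest, P_atm + 0 = P_top + ½ρv² + ρg·h_top.
P_top = 99460 − ½·1000·7.99² − 1000·9.8·0.733 = 60300 Pa. So P_gauge = P_top − P_atm = -39100 Pa.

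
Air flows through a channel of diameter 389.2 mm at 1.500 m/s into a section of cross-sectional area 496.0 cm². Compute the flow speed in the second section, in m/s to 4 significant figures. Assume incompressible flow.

v₂ = 3.598 m/s

Continuity gives A₁v₁ = A₂v₂, so v₂ = (1190 cm²)/(496.0 cm²) × 1.500 m/s = 3.598 m/s.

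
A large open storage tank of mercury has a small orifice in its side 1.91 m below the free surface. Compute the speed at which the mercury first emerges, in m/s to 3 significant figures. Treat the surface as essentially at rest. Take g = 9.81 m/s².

v ≈ 6.12 m/s

Bernoulli from surface to hole (P equal, v_surface ≈ 0): v = √(2gh) = √(2×9.81×1.91) = 6.12 m/s.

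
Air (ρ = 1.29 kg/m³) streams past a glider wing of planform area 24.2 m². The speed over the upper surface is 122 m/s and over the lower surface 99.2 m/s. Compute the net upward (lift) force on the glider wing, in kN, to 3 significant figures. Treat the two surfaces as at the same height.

From P + ½ρv² = const at equal height, P_low − P_up = ½ρ(v_up² − v_low²).
ΔP = ½·1.29·(122² − 99.2²) = 3250 Pa.
Lift = ΔP · A = 3250 × 24.2 = 78700 N.

F = 78.7 kN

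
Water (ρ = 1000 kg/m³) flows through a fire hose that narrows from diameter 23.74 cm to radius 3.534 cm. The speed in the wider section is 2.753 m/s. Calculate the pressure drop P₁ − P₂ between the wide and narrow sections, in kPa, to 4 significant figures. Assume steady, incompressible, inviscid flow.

Mass conservation (A₁v₁ = A₂v₂) gives v₂ = 2.753 × 442.6/39.24 = 31.06 m/s.
With no height change, Bernoulli's equation is P₁ + ½ρv₁² = P₂ + ½ρv₂².
P₁ − P₂ = ½·1000·(31.06² − 2.753²) = ½·1000·957.0 = 478500 Pa.

ΔP ≈ 478.5 kPa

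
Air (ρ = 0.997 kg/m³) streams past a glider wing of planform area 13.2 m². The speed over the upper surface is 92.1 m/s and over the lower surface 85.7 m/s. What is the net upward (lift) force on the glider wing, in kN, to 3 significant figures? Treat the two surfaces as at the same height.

F ≈ 7.49 kN

From P + ½ρv² = const at equal height, P_low − P_up = ½ρ(v_up² − v_low²).
ΔP = ½·0.997·(92.1² − 85.7²) = 567 Pa.
Lift = ΔP · A = 567 × 13.2 = 7490 N.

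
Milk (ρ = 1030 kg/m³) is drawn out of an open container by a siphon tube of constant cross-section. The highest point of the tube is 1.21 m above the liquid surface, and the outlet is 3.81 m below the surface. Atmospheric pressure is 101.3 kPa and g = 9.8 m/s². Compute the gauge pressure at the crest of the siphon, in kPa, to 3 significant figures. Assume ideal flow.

From the surface to the outlet (both open to atmosphere, surface at rest): v = √(2g·h_out) = √(2·9.8·3.81) = 8.64 m/s.
Continuity keeps v the same throughout the tube; from surface to crest, P_atm + 0 = P_top + ½ρv² + ρg·h_top.
P_top = 101300 − ½·1030·8.64² − 1030·9.8·1.21 = 50600 Pa. So P_gauge = P_top − P_atm = -50700 Pa.

P_gauge ≈ -50.7 kPa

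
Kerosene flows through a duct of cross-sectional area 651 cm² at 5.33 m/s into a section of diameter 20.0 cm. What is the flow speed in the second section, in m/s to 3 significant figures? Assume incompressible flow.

Mass conservation (A₁v₁ = A₂v₂) gives v₂ = 5.33 × 651/314 = 11.0 m/s.

11.0 m/s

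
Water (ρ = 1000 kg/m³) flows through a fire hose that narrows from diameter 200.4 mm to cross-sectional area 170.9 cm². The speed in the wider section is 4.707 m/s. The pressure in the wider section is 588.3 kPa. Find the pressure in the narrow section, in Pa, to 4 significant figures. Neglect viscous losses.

By continuity, v₂ = v₁·A₁/A₂ = 4.707·(315.4/170.9) = 8.687 m/s.
Bernoulli (h₁ = h₂): P₁ − P₂ = ½ρ(v₂² − v₁²).
P₂ = P₁ − ½ρ(v₂² − v₁²) = 588300 − ½·1000·(8.687² − 4.707²) = 588300 − 26660 = 561600 Pa.

P₂ ≈ 561600 Pa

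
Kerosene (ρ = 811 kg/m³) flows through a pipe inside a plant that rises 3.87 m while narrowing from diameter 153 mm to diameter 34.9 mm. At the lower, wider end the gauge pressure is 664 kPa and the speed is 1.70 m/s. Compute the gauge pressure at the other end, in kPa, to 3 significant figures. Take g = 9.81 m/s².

P₂ = 202 kPa

Mass conservation (A₁v₁ = A₂v₂) gives v₂ = 1.70 × 184/9.57 = 32.7 m/s.
Applying Bernoulli between the two ends and solving for P₂: P₂ = P₁ + ½ρ(v₁² − v₂²) − ρgΔh.
P₂ = 664000 + ½·811·(1.70² − 32.7²) − 811·9.81·(+3.87) = 664000 + (-432000) − (30800) = 202000 Pa.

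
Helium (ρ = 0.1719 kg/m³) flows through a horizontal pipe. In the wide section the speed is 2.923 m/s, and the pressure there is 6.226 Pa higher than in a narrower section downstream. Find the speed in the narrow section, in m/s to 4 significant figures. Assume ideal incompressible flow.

8.999 m/s

Along the level pipe P + ½ρv² is conserved, hence v₂² = v₁² + 2(P₁ − P₂)/ρ.
v₂ = √(2.923² + 2·6.226/0.1719) = √(8.544 + 72.44) = 8.999 m/s.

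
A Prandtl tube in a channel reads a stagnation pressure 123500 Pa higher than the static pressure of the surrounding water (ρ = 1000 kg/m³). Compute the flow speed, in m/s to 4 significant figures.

The dynamic pressure equals the rise in static pressure at the stagnation point: ΔP = ½ρv².
v = √(2ΔP/ρ) = √(2·123500/1000) = 15.72 m/s.

v ≈ 15.72 m/s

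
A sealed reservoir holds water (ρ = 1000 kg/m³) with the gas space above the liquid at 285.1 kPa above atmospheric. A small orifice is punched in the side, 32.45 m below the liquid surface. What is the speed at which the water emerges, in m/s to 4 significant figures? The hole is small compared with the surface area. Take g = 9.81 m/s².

Take point 1 at the surface (v₁ ≈ 0) and point 2 at the hole (at atmospheric pressure). Bernoulli: P₁ + ρg h = P_atm + ½ρv₂².
With P₁ − P_atm = 285100 Pa, v₂ = √(2gh + 2ΔP/ρ) = √(2·9.81·32.45 + 2·285100/1000) = 34.74 m/s.

v ≈ 34.74 m/s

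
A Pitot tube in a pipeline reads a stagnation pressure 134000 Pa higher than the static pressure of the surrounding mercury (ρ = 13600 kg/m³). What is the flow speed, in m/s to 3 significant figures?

Bernoulli between the free stream and the stagnation point: ½ρv² = P_stag − P_static.
v = √(2ΔP/ρ) = √(2·134000/13600) = 4.44 m/s.

v = 4.44 m/s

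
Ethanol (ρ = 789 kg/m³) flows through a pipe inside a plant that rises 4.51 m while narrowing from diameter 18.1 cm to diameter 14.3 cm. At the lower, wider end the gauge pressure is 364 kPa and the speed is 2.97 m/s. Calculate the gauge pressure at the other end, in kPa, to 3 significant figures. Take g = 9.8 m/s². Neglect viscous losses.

P₂ = 324 kPa

Mass conservation (A₁v₁ = A₂v₂) gives v₂ = 2.97 × 257/161 = 4.76 m/s.
Energy conservation along the streamline gives P₂ = P₁ − ½ρ(v₂² − v₁²) − ρg(h₂ − h₁).
P₂ = 364000 + ½·789·(2.97² − 4.76²) − 789·9.8·(+4.51) = 364000 + (-5450) − (34900) = 324000 Pa.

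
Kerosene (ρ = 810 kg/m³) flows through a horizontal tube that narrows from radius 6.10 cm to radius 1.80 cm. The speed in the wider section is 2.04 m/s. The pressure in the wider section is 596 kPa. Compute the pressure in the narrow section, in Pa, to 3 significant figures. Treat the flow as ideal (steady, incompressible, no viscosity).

Continuity gives A₁v₁ = A₂v₂, so v₂ = (117 cm²)/(10.2 cm²) × 2.04 m/s = 23.4 m/s.
With no height change, Bernoulli's equation is P₁ + ½ρv₁² = P₂ + ½ρv₂².
P₂ = P₁ − ½ρ(v₂² − v₁²) = 596000 − ½·810·(23.4² − 2.04²) = 596000 − 221000 = 375000 Pa.

P₂ ≈ 375000 Pa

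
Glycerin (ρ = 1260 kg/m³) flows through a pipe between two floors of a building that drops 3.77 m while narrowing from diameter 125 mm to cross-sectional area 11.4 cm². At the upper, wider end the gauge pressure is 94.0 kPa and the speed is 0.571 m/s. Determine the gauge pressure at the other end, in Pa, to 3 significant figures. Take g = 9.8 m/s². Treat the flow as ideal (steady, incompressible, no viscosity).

P₂ ≈ 117000 Pa

By continuity, v₂ = v₁·A₁/A₂ = 0.571·(123/11.4) = 6.15 m/s.
Energy conservation along the streamline gives P₂ = P₁ − ½ρ(v₂² − v₁²) − ρg(h₂ − h₁).
P₂ = 94000 + ½·1260·(0.571² − 6.15²) − 1260·9.8·(−3.77) = 94000 + (-23600) − (-46600) = 117000 Pa.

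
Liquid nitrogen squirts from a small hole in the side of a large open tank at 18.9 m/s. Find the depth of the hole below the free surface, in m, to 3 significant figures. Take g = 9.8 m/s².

Inverting v = √(2gh) gives h = v² / 2g.
h = 18.9²/(2·9.8) = 357/19.60 = 18.2 m.

h = 18.2 m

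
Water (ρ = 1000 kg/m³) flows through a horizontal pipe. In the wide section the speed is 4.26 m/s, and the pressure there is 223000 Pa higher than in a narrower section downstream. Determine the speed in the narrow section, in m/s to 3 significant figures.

21.5 m/s

With h₁ = h₂, rearranging Bernoulli gives v₂ = √(v₁² + 2ΔP/ρ).
v₂ = √(4.26² + 2·223000/1000) = √(18.1 + 446) = 21.5 m/s.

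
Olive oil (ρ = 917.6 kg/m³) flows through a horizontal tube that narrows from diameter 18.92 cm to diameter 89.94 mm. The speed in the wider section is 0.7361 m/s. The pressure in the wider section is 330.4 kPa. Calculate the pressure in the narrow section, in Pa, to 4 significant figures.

Mass conservation (A₁v₁ = A₂v₂) gives v₂ = 0.7361 × 281.1/63.53 = 3.257 m/s.
The pipe is horizontal, so Bernoulli reduces to P₁ + ½ρv₁² = P₂ + ½ρv₂².
P₂ = P₁ − ½ρ(v₂² − v₁²) = 330400 − ½·917.6·(3.257² − 0.7361²) = 330400 − 4620 = 325800 Pa.

P₂ ≈ 325800 Pa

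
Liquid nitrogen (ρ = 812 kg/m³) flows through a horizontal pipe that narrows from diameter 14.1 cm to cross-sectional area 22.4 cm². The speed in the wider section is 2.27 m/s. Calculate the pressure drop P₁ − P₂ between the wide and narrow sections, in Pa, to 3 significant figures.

ΔP ≈ 99600 Pa

Mass conservation (A₁v₁ = A₂v₂) gives v₂ = 2.27 × 156/22.4 = 15.8 m/s.
The pipe is horizontal, so Bernoulli reduces to P₁ + ½ρv₁² = P₂ + ½ρv₂².
P₁ − P₂ = ½·812·(15.8² − 2.27²) = ½·812·245 = 99600 Pa.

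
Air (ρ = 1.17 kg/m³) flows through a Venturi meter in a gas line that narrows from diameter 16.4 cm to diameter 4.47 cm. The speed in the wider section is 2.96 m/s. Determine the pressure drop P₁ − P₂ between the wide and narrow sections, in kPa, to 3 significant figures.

By continuity, v₂ = v₁·A₁/A₂ = 2.96·(211/15.7) = 39.8 m/s.
Along the horizontal streamline, P + ½ρv² is constant.
P₁ − P₂ = ½·1.17·(39.8² − 2.96²) = ½·1.17·1580 = 924 Pa.

ΔP ≈ 0.924 kPa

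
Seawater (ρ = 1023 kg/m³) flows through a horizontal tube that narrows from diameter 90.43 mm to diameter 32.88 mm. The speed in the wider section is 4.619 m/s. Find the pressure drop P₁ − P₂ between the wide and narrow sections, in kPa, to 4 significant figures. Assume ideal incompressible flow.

Mass conservation (A₁v₁ = A₂v₂) gives v₂ = 4.619 × 64.23/8.491 = 34.94 m/s.
Bernoulli (h₁ = h₂): P₁ − P₂ = ½ρ(v₂² − v₁²).
P₁ − P₂ = ½·1023·(34.94² − 4.619²) = ½·1023·1199 = 613500 Pa.

613.5 kPa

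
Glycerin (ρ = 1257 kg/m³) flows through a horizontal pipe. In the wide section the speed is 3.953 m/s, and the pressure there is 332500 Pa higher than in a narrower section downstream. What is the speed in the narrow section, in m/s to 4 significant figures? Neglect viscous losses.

With h₁ = h₂, rearranging Bernoulli gives v₂ = √(v₁² + 2ΔP/ρ).
v₂ = √(3.953² + 2·332500/1257) = √(15.63 + 529.0) = 23.34 m/s.

v₂ ≈ 23.34 m/s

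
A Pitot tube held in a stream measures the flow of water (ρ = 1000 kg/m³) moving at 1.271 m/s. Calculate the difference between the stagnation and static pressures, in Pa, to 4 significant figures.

807.7 Pa

At the stagnation point the flow is brought to rest, so Bernoulli gives P_stag − P_static = ½ρv².
ΔP = ½·1000·1.271² = 807.7 Pa.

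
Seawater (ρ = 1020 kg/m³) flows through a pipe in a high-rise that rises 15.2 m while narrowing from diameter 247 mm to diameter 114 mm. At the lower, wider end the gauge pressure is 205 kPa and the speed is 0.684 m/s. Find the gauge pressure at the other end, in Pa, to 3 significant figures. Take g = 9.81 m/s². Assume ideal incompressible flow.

Mass conservation (A₁v₁ = A₂v₂) gives v₂ = 0.684 × 479/102 = 3.21 m/s.
Bernoulli: P₁ + ½ρv₁² + ρg h₁ = P₂ + ½ρv₂² + ρg h₂, so P₂ = P₁ + ½ρ(v₁² − v₂²) − ρg(h₂ − h₁).
P₂ = 205000 + ½·1020·(0.684² − 3.21²) − 1020·9.81·(+15.2) = 205000 + (-5020) − (152000) = 47900 Pa.

P₂ = 47900 Pa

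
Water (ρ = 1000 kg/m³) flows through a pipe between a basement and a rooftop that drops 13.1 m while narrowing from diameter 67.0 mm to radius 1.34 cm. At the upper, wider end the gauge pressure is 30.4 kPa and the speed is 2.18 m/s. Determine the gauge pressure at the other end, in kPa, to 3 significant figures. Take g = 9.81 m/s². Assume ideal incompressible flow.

Mass conservation (A₁v₁ = A₂v₂) gives v₂ = 2.18 × 35.3/5.64 = 13.6 m/s.
Bernoulli: P₁ + ½ρv₁² + ρg h₁ = P₂ + ½ρv₂² + ρg h₂, so P₂ = P₁ + ½ρ(v₁² − v₂²) − ρg(h₂ − h₁).
P₂ = 30400 + ½·1000·(2.18² − 13.6²) − 1000·9.81·(−13.1) = 30400 + (-90400) − (-129000) = 68500 Pa.

P₂ ≈ 68.5 kPa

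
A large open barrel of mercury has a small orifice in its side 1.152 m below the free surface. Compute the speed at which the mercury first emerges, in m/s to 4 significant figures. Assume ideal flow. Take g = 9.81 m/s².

4.754 m/s

With the surface at rest and both surface and jet at atmospheric pressure, Bernoulli gives ρg h = ½ρv², so v = √(2gh) = √(2·9.81·1.152) = 4.754 m/s.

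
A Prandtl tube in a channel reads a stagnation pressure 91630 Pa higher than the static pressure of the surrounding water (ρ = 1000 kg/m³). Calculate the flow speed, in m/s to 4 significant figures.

v ≈ 13.54 m/s

Bernoulli between the free stream and the stagnation point: ½ρv² = P_stag − P_static.
v = √(2ΔP/ρ) = √(2·91630/1000) = 13.54 m/s.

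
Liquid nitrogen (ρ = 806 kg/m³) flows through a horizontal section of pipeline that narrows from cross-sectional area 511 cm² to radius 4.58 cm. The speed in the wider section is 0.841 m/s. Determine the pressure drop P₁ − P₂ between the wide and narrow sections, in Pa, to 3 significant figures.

By continuity, v₂ = v₁·A₁/A₂ = 0.841·(511/65.9) = 6.52 m/s.
With no height change, Bernoulli's equation is P₁ + ½ρv₁² = P₂ + ½ρv₂².
P₁ − P₂ = ½·806·(6.52² − 0.841²) = ½·806·41.8 = 16900 Pa.

ΔP = 16900 Pa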